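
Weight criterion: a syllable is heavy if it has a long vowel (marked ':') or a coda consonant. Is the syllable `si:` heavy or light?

`si:`: long vowel, open (no coda). Long vowel → heavy.

heavy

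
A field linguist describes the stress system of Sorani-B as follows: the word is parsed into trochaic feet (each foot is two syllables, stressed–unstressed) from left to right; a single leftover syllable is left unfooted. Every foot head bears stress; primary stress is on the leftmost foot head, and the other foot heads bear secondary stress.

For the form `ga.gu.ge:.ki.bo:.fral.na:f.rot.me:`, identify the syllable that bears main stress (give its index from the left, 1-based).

1

Parse left to right into trochaic (ˈσσ) feet: (ˈga.gu) (ˈge:.ki) (ˈbo:.fral) (ˈna:f.rot) me:. Syllable 9 is left unfooted.
Foot heads (stressed positions): 1, 3, 5, 7.
End Rule Leftmost: primary stress on the leftmost head = syllable 1.
Primary stress: syllable 1 → ˈga.gu.ge:.ki.bo:.fral.na:f.rot.me:.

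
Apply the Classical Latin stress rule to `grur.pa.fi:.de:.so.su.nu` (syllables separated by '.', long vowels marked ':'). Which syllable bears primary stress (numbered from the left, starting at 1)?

Classical Latin: stress the penult if heavy (long vowel or closed), else the antepenult.
Weights: 5 so L, 6 su L, 7 nu L.
The penult (syllable 6, su) is light, so stress falls on the antepenult (syllable 5, so).
Stress on syllable 5: grur.pa.fi:.de:.ˈso.su.nu.

5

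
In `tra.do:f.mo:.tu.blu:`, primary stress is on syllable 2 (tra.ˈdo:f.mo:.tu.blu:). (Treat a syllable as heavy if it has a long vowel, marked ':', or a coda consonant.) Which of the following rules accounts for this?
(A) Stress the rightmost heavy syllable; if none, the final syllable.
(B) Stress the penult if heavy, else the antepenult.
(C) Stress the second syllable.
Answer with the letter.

Rule A → syllable 5 (observed: 2).
Rule B → syllable 3 (observed: 2).
Rule C → syllable 2 ✓.

C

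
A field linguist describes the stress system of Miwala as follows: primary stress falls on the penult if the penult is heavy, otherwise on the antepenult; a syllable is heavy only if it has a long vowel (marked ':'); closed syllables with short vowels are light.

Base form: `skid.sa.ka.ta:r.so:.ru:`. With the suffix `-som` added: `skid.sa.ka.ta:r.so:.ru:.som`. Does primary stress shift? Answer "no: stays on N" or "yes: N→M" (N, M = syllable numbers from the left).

Base `skid.sa.ka.ta:r.so:.ru:` (6 syllables):
  Weights: 4 ta:r H, 5 so: H, 6 ru: H.
  The penult (syllable 5, so:) is heavy, so it takes stress.
  → primary stress on syllable 5.
Suffixed `skid.sa.ka.ta:r.so:.ru:.som` (7 syllables):
  Weights: 5 so: H, 6 ru: H, 7 som L.
  The penult (syllable 6, ru:) is heavy, so it takes stress.
  → primary stress on syllable 6.

yes: 5→6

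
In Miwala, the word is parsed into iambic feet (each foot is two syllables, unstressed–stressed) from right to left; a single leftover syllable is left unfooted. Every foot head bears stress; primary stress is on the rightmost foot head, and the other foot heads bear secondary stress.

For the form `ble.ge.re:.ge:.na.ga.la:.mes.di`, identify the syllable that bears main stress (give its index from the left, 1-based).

Parse right to left into iambic (σˈσ) feet: ble (ge.ˈre:) (ge:.ˈna) (ga.ˈla:) (mes.ˈdi). Syllable 1 is left unfooted.
Foot heads (stressed positions): 3, 5, 7, 9.
End Rule Rightmost: primary stress on the rightmost head = syllable 9.
Primary stress: syllable 9 → ble.ge.re:.ge:.na.ga.la:.mes.ˈdi.

9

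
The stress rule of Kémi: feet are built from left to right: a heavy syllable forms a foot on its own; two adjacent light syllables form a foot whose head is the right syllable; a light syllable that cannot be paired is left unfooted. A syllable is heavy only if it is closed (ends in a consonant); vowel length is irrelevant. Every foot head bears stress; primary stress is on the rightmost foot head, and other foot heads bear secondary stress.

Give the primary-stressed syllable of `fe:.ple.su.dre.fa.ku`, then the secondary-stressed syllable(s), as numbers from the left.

Weights: 1 fe: L, 2 ple L, 3 su L, 4 dre L, 5 fa L, 6 ku L.
Parse left to right (heavy = foot alone; LL = one foot; stranded L unfooted): (fe:.ˈple) (su.ˈdre) (fa.ˈku).
Foot heads: 2, 4, 6.
Primary stress on the rightmost head = syllable 6.
Secondary stress on 2, 4: fe:.ˌple.su.ˌdre.fa.ˈku.

primary 6, secondary 2, 4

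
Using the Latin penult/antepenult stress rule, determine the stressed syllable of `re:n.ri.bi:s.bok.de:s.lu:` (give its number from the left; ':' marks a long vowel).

5

Classical Latin: stress the penult if heavy (long vowel or closed), else the antepenult.
Weights: 4 bok H, 5 de:s H, 6 lu: H.
The penult (syllable 5, de:s) is heavy, so it takes stress.
Stress on syllable 5: re:n.ri.bi:s.bok.ˈde:s.lu:.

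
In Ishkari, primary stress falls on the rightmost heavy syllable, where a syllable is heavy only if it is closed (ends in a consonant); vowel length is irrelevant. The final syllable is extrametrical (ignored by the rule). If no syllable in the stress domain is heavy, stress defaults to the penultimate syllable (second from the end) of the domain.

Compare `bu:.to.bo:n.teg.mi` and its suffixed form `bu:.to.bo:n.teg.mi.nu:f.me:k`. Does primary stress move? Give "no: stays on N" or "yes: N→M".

Base `bu:.to.bo:n.teg.mi` (5 syllables):
  The final syllable (5, mi) is extrametrical; the stress domain is syllables 1–4.
  Weights: 1 bu: L, 2 to L, 3 bo:n H, 4 teg H.
  Heavy syllables in the domain: 3, 4. The rightmost is syllable 4 (teg).
  → primary stress on syllable 4.
Suffixed `bu:.to.bo:n.teg.mi.nu:f.me:k` (7 syllables):
  The final syllable (7, me:k) is extrametrical; the stress domain is syllables 1–6.
  Weights: 1 bu: L, 2 to L, 3 bo:n H, 4 teg H, 5 mi L, 6 nu:f H.
  Heavy syllables in the domain: 3, 4, 6. The rightmost is syllable 6 (nu:f).
  → primary stress on syllable 6.

yes: 4→6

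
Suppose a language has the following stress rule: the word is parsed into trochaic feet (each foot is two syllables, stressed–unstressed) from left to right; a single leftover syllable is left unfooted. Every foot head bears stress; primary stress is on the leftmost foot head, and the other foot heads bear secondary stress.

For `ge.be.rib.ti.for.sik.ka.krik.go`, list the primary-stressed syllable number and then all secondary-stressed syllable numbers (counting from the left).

primary 1, secondary 3, 5, 7

Parse left to right into trochaic (ˈσσ) feet: (ˈge.be) (ˈrib.ti) (ˈfor.sik) (ˈka.krik) go. Syllable 9 is left unfooted.
Foot heads (stressed positions): 1, 3, 5, 7.
End Rule Leftmost: primary stress on the leftmost head = syllable 1.
Secondary stress on 3, 5, 7: ˈge.be.ˌrib.ti.ˌfor.sik.ˌka.krik.go.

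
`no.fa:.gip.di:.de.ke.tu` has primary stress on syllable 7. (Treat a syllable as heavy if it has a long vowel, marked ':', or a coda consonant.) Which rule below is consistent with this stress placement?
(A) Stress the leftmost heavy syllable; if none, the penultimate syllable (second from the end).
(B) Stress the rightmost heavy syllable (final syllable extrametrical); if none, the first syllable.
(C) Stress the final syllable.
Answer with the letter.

Rule A → syllable 2 (observed: 7).
Rule B → syllable 4 (observed: 7).
Rule C → syllable 7 ✓.

C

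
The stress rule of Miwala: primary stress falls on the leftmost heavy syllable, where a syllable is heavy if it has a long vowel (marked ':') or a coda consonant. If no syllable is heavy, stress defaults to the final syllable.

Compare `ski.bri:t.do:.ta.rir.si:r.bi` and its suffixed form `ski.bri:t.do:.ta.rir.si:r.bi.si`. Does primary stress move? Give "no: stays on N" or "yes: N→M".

Base `ski.bri:t.do:.ta.rir.si:r.bi` (7 syllables):
  Weights: 1 ski L, 2 bri:t H, 3 do: H, 4 ta L, 5 rir H, 6 si:r H, 7 bi L.
  Heavy syllables in the domain: 2, 3, 5, 6. The leftmost is syllable 2 (bri:t).
  → primary stress on syllable 2.
Suffixed `ski.bri:t.do:.ta.rir.si:r.bi.si` (8 syllables):
  Weights: 1 ski L, 2 bri:t H, 3 do: H, 4 ta L, 5 rir H, 6 si:r H, 7 bi L, 8 si L.
  Heavy syllables in the domain: 2, 3, 5, 6. The leftmost is syllable 2 (bri:t).
  → primary stress on syllable 2.

no: stays on 2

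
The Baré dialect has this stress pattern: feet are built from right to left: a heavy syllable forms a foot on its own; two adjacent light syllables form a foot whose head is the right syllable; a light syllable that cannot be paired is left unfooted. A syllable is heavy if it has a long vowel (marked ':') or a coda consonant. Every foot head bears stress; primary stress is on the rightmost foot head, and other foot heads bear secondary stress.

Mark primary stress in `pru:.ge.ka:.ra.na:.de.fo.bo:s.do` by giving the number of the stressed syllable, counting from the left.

Weights: 1 pru: H, 2 ge L, 3 ka: H, 4 ra L, 5 na: H, 6 de L, 7 fo L, 8 bo:s H, 9 do L.
Parse right to left (heavy = foot alone; LL = one foot; stranded L unfooted): (ˈpru:) ge (ˈka:) ra (ˈna:) (de.ˈfo) (ˈbo:s) do.
Foot heads: 1, 3, 5, 7, 8.
Primary stress on the rightmost head = syllable 8.
Primary stress: syllable 8 → pru:.ge.ka:.ra.na:.de.fo.ˈbo:s.do.

8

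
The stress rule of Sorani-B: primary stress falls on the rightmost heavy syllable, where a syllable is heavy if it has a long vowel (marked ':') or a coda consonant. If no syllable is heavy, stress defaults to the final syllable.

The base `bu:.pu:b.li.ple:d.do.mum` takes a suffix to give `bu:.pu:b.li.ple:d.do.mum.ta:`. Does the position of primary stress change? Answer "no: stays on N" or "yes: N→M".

Base `bu:.pu:b.li.ple:d.do.mum` (6 syllables):
  Weights: 1 bu: H, 2 pu:b H, 3 li L, 4 ple:d H, 5 do L, 6 mum H.
  Heavy syllables in the domain: 1, 2, 4, 6. The rightmost is syllable 6 (mum).
  → primary stress on syllable 6.
Suffixed `bu:.pu:b.li.ple:d.do.mum.ta:` (7 syllables):
  Weights: 1 bu: H, 2 pu:b H, 3 li L, 4 ple:d H, 5 do L, 6 mum H, 7 ta: H.
  Heavy syllables in the domain: 1, 2, 4, 6, 7. The rightmost is syllable 7 (ta:).
  → primary stress on syllable 7.

yes: 6→7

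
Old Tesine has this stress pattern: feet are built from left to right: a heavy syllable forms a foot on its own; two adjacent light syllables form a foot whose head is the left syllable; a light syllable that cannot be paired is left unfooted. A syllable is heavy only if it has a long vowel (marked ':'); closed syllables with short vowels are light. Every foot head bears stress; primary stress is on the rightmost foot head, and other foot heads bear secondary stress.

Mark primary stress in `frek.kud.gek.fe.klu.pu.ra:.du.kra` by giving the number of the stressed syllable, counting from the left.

Weights: 1 frek L, 2 kud L, 3 gek L, 4 fe L, 5 klu L, 6 pu L, 7 ra: H, 8 du L, 9 kra L.
Parse left to right (heavy = foot alone; LL = one foot; stranded L unfooted): (ˈfrek.kud) (ˈgek.fe) (ˈklu.pu) (ˈra:) (ˈdu.kra).
Foot heads: 1, 3, 5, 7, 8.
Primary stress on the rightmost head = syllable 8.
Primary stress: syllable 8 → frek.kud.gek.fe.klu.pu.ra:.ˈdu.kra.

8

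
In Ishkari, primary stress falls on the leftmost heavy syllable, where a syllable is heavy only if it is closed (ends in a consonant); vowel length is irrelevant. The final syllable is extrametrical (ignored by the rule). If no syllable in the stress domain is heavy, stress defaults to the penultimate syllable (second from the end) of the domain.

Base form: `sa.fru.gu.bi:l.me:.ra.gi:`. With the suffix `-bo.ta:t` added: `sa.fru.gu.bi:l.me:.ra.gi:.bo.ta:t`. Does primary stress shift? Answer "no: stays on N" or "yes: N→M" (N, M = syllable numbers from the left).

Base `sa.fru.gu.bi:l.me:.ra.gi:` (7 syllables):
  The final syllable (7, gi:) is extrametrical; the stress domain is syllables 1–6.
  Weights: 1 sa L, 2 fru L, 3 gu L, 4 bi:l H, 5 me: L, 6 ra L.
  Heavy syllables in the domain: 4. The leftmost is syllable 4 (bi:l).
  → primary stress on syllable 4.
Suffixed `sa.fru.gu.bi:l.me:.ra.gi:.bo.ta:t` (9 syllables):
  The final syllable (9, ta:t) is extrametrical; the stress domain is syllables 1–8.
  Weights: 1 sa L, 2 fru L, 3 gu L, 4 bi:l H, 5 me: L, 6 ra L, 7 gi: L, 8 bo L.
  Heavy syllables in the domain: 4. The leftmost is syllable 4 (bi:l).
  → primary stress on syllable 4.

no: stays on 4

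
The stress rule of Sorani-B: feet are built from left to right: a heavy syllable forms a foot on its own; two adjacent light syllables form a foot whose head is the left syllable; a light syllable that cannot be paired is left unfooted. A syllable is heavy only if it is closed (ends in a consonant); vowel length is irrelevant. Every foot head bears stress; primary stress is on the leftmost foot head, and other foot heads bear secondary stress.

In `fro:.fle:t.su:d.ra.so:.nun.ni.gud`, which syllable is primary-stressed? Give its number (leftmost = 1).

2

Weights: 1 fro: L, 2 fle:t H, 3 su:d H, 4 ra L, 5 so: L, 6 nun H, 7 ni L, 8 gud H.
Parse left to right (heavy = foot alone; LL = one foot; stranded L unfooted): fro: (ˈfle:t) (ˈsu:d) (ˈra.so:) (ˈnun) ni (ˈgud).
Foot heads: 2, 3, 4, 6, 8.
Primary stress on the leftmost head = syllable 2.
Primary stress: syllable 2 → fro:.ˈfle:t.su:d.ra.so:.nun.ni.gud.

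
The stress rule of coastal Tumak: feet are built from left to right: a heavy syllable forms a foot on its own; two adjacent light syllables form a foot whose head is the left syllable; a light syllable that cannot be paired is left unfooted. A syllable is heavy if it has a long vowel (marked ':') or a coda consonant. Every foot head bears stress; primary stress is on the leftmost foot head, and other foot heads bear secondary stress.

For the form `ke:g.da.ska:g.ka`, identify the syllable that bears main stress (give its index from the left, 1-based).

1

Weights: 1 ke:g H, 2 da L, 3 ska:g H, 4 ka L.
Parse left to right (heavy = foot alone; LL = one foot; stranded L unfooted): (ˈke:g) da (ˈska:g) ka.
Foot heads: 1, 3.
Primary stress on the leftmost head = syllable 1.
Primary stress: syllable 1 → ˈke:g.da.ska:g.ka.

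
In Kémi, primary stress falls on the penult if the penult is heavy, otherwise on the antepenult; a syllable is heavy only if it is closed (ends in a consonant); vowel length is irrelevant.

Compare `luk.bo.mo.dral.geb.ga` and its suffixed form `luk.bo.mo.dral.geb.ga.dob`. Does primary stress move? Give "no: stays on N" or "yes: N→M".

no: stays on 5

Base `luk.bo.mo.dral.geb.ga` (6 syllables):
  Weights: 4 dral H, 5 geb H, 6 ga L.
  The penult (syllable 5, geb) is heavy, so it takes stress.
  → primary stress on syllable 5.
Suffixed `luk.bo.mo.dral.geb.ga.dob` (7 syllables):
  Weights: 5 geb H, 6 ga L, 7 dob H.
  The penult (syllable 6, ga) is light, so stress falls on the antepenult (syllable 5, geb).
  → primary stress on syllable 5.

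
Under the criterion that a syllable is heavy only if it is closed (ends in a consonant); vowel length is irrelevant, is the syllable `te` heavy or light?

`te`: short vowel, open (no coda). Open (no coda) → light.

light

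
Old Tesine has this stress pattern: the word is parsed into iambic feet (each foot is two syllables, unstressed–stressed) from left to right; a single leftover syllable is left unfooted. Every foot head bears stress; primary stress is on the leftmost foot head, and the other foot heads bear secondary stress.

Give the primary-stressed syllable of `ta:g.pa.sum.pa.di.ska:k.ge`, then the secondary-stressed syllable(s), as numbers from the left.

Parse left to right into iambic (σˈσ) feet: (ta:g.ˈpa) (sum.ˈpa) (di.ˈska:k) ge. Syllable 7 is left unfooted.
Foot heads (stressed positions): 2, 4, 6.
End Rule Leftmost: primary stress on the leftmost head = syllable 2.
Secondary stress on 4, 6: ta:g.ˈpa.sum.ˌpa.di.ˌska:k.ge.

primary 2, secondary 4, 6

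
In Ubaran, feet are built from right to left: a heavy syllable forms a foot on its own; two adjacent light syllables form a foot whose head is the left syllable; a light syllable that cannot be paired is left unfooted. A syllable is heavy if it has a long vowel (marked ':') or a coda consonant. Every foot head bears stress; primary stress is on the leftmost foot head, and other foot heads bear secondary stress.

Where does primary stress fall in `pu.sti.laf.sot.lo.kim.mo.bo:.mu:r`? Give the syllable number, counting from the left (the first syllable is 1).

1

Weights: 1 pu L, 2 sti L, 3 laf H, 4 sot H, 5 lo L, 6 kim H, 7 mo L, 8 bo: H, 9 mu:r H.
Parse right to left (heavy = foot alone; LL = one foot; stranded L unfooted): (ˈpu.sti) (ˈlaf) (ˈsot) lo (ˈkim) mo (ˈbo:) (ˈmu:r).
Foot heads: 1, 3, 4, 6, 8, 9.
Primary stress on the leftmost head = syllable 1.
Primary stress: syllable 1 → ˈpu.sti.laf.sot.lo.kim.mo.bo:.mu:r.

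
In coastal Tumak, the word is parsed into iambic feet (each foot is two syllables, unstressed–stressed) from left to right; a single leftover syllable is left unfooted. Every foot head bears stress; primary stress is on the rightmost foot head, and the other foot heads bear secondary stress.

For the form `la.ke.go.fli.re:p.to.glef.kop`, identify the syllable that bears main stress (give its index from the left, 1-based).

Parse left to right into iambic (σˈσ) feet: (la.ˈke) (go.ˈfli) (re:p.ˈto) (glef.ˈkop).
Foot heads (stressed positions): 2, 4, 6, 8.
End Rule Rightmost: primary stress on the rightmost head = syllable 8.
Primary stress: syllable 8 → la.ke.go.fli.re:p.to.glef.ˈkop.

8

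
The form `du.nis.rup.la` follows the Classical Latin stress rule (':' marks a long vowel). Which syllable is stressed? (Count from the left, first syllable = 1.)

Classical Latin: stress the penult if heavy (long vowel or closed), else the antepenult.
Weights: 2 nis H, 3 rup H, 4 la L.
The penult (syllable 3, rup) is heavy, so it takes stress.
Stress on syllable 3: du.nis.ˈrup.la.

3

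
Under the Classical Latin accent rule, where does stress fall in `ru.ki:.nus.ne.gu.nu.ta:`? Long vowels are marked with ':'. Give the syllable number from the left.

Classical Latin: stress the penult if heavy (long vowel or closed), else the antepenult.
Weights: 5 gu L, 6 nu L, 7 ta: H.
The penult (syllable 6, nu) is light, so stress falls on the antepenult (syllable 5, gu).
Stress on syllable 5: ru.ki:.nus.ne.ˈgu.nu.ta:.

5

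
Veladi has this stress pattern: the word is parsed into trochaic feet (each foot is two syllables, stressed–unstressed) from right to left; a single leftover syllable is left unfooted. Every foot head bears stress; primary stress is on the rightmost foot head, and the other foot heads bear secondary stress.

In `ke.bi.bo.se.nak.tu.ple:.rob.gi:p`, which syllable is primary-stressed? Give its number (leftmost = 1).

Parse right to left into trochaic (ˈσσ) feet: ke (ˈbi.bo) (ˈse.nak) (ˈtu.ple:) (ˈrob.gi:p). Syllable 1 is left unfooted.
Foot heads (stressed positions): 2, 4, 6, 8.
End Rule Rightmost: primary stress on the rightmost head = syllable 8.
Primary stress: syllable 8 → ke.bi.bo.se.nak.tu.ple:.ˈrob.gi:p.

8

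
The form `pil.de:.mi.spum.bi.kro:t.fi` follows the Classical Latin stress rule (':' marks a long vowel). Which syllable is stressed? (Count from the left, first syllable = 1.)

6

Classical Latin: stress the penult if heavy (long vowel or closed), else the antepenult.
Weights: 5 bi L, 6 kro:t H, 7 fi L.
The penult (syllable 6, kro:t) is heavy, so it takes stress.
Stress on syllable 6: pil.de:.mi.spum.bi.ˈkro:t.fi.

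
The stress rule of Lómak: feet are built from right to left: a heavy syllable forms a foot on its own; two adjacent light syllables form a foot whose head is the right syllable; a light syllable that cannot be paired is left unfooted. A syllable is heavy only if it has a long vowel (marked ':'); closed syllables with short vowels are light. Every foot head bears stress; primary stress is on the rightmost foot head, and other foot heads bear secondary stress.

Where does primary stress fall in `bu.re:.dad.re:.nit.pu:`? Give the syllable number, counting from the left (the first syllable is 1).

6

Weights: 1 bu L, 2 re: H, 3 dad L, 4 re: H, 5 nit L, 6 pu: H.
Parse right to left (heavy = foot alone; LL = one foot; stranded L unfooted): bu (ˈre:) dad (ˈre:) nit (ˈpu:).
Foot heads: 2, 4, 6.
Primary stress on the rightmost head = syllable 6.
Primary stress: syllable 6 → bu.re:.dad.re:.nit.ˈpu:.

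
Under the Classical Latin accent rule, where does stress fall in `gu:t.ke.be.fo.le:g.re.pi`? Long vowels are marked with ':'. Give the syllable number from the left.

Classical Latin: stress the penult if heavy (long vowel or closed), else the antepenult.
Weights: 5 le:g H, 6 re L, 7 pi L.
The penult (syllable 6, re) is light, so stress falls on the antepenult (syllable 5, le:g).
Stress on syllable 5: gu:t.ke.be.fo.ˈle:g.re.pi.

5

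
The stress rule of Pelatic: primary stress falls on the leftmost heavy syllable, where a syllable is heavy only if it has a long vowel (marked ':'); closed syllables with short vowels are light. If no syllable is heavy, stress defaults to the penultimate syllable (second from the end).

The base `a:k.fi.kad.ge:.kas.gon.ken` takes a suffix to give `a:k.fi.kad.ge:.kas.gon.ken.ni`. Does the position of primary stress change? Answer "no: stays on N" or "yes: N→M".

Base `a:k.fi.kad.ge:.kas.gon.ken` (7 syllables):
  Weights: 1 a:k H, 2 fi L, 3 kad L, 4 ge: H, 5 kas L, 6 gon L, 7 ken L.
  Heavy syllables in the domain: 1, 4. The leftmost is syllable 1 (a:k).
  → primary stress on syllable 1.
Suffixed `a:k.fi.kad.ge:.kas.gon.ken.ni` (8 syllables):
  Weights: 1 a:k H, 2 fi L, 3 kad L, 4 ge: H, 5 kas L, 6 gon L, 7 ken L, 8 ni L.
  Heavy syllables in the domain: 1, 4. The leftmost is syllable 1 (a:k).
  → primary stress on syllable 1.

no: stays on 1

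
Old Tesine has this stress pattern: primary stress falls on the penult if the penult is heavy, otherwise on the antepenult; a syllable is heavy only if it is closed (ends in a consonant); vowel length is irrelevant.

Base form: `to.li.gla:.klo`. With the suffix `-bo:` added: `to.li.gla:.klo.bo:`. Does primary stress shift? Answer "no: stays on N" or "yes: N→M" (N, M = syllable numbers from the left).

yes: 2→3

Base `to.li.gla:.klo` (4 syllables):
  Weights: 2 li L, 3 gla: L, 4 klo L.
  The penult (syllable 3, gla:) is light, so stress falls on the antepenult (syllable 2, li).
  → primary stress on syllable 2.
Suffixed `to.li.gla:.klo.bo:` (5 syllables):
  Weights: 3 gla: L, 4 klo L, 5 bo: L.
  The penult (syllable 4, klo) is light, so stress falls on the antepenult (syllable 3, gla:).
  → primary stress on syllable 3.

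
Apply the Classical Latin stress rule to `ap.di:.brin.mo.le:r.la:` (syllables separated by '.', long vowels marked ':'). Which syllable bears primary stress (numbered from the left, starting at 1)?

Classical Latin: stress the penult if heavy (long vowel or closed), else the antepenult.
Weights: 4 mo L, 5 le:r H, 6 la: H.
The penult (syllable 5, le:r) is heavy, so it takes stress.
Stress on syllable 5: ap.di:.brin.mo.ˈle:r.la:.

5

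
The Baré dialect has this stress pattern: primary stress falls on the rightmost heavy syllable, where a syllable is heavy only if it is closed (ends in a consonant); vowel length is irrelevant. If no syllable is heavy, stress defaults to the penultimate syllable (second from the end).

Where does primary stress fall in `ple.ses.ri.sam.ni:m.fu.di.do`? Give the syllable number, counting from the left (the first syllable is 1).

5

Weights: 1 ple L, 2 ses H, 3 ri L, 4 sam H, 5 ni:m H, 6 fu L, 7 di L, 8 do L.
Heavy syllables in the domain: 2, 4, 5. The rightmost is syllable 5 (ni:m).
Primary stress: syllable 5 → ple.ses.ri.sam.ˈni:m.fu.di.do.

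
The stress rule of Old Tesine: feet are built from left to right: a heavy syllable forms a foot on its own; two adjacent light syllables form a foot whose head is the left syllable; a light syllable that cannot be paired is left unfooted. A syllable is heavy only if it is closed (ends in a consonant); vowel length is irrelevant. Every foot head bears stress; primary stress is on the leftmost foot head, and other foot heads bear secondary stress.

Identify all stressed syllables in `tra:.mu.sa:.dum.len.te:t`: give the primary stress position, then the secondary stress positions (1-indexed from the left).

primary 1, secondary 4, 5, 6

Weights: 1 tra: L, 2 mu L, 3 sa: L, 4 dum H, 5 len H, 6 te:t H.
Parse left to right (heavy = foot alone; LL = one foot; stranded L unfooted): (ˈtra:.mu) sa: (ˈdum) (ˈlen) (ˈte:t).
Foot heads: 1, 4, 5, 6.
Primary stress on the leftmost head = syllable 1.
Secondary stress on 4, 5, 6: ˈtra:.mu.sa:.ˌdum.ˌlen.ˌte:t.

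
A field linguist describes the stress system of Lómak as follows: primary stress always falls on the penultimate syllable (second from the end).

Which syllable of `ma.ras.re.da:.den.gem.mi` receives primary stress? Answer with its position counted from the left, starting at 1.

The word has 7 syllables; the penultimate syllable (second from the end) is syllable 6 (gem).
Primary stress: syllable 6 → ma.ras.re.da:.den.ˈgem.mi.

6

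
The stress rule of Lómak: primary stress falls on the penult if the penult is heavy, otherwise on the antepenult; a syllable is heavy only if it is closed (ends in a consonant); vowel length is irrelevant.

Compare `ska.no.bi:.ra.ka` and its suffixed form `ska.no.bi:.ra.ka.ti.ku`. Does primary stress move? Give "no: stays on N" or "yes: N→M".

Base `ska.no.bi:.ra.ka` (5 syllables):
  Weights: 3 bi: L, 4 ra L, 5 ka L.
  The penult (syllable 4, ra) is light, so stress falls on the antepenult (syllable 3, bi:).
  → primary stress on syllable 3.
Suffixed `ska.no.bi:.ra.ka.ti.ku` (7 syllables):
  Weights: 5 ka L, 6 ti L, 7 ku L.
  The penult (syllable 6, ti) is light, so stress falls on the antepenult (syllable 5, ka).
  → primary stress on syllable 5.

yes: 3→5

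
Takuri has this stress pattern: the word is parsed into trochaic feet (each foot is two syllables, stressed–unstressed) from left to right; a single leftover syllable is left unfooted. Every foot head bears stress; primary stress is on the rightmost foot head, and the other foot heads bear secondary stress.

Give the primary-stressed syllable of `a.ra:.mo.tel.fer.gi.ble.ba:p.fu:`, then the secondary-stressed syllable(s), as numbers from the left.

Parse left to right into trochaic (ˈσσ) feet: (ˈa.ra:) (ˈmo.tel) (ˈfer.gi) (ˈble.ba:p) fu:. Syllable 9 is left unfooted.
Foot heads (stressed positions): 1, 3, 5, 7.
End Rule Rightmost: primary stress on the rightmost head = syllable 7.
Secondary stress on 1, 3, 5: ˌa.ra:.ˌmo.tel.ˌfer.gi.ˈble.ba:p.fu:.

primary 7, secondary 1, 3, 5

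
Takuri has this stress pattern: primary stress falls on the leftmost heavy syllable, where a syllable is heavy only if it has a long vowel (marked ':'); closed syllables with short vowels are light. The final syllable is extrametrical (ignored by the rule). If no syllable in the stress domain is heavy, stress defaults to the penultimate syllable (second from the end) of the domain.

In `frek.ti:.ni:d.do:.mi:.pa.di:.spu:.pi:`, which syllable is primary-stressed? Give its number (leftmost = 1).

2

The final syllable (9, pi:) is extrametrical; the stress domain is syllables 1–8.
Weights: 1 frek L, 2 ti: H, 3 ni:d H, 4 do: H, 5 mi: H, 6 pa L, 7 di: H, 8 spu: H.
Heavy syllables in the domain: 2, 3, 4, 5, 7, 8. The leftmost is syllable 2 (ti:).
Primary stress: syllable 2 → frek.ˈti:.ni:d.do:.mi:.pa.di:.spu:.pi:.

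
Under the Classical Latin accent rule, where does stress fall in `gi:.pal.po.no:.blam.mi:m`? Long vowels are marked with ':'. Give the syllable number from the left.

Classical Latin: stress the penult if heavy (long vowel or closed), else the antepenult.
Weights: 4 no: H, 5 blam H, 6 mi:m H.
The penult (syllable 5, blam) is heavy, so it takes stress.
Stress on syllable 5: gi:.pal.po.no:.ˈblam.mi:m.

5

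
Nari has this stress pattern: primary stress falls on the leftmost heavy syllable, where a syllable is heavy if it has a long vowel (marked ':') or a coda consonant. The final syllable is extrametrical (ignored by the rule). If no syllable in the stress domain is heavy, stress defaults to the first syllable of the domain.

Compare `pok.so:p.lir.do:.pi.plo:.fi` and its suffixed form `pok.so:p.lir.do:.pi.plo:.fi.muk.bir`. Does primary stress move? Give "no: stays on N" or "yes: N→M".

Base `pok.so:p.lir.do:.pi.plo:.fi` (7 syllables):
  The final syllable (7, fi) is extrametrical; the stress domain is syllables 1–6.
  Weights: 1 pok H, 2 so:p H, 3 lir H, 4 do: H, 5 pi L, 6 plo: H.
  Heavy syllables in the domain: 1, 2, 3, 4, 6. The leftmost is syllable 1 (pok).
  → primary stress on syllable 1.
Suffixed `pok.so:p.lir.do:.pi.plo:.fi.muk.bir` (9 syllables):
  The final syllable (9, bir) is extrametrical; the stress domain is syllables 1–8.
  Weights: 1 pok H, 2 so:p H, 3 lir H, 4 do: H, 5 pi L, 6 plo: H, 7 fi L, 8 muk H.
  Heavy syllables in the domain: 1, 2, 3, 4, 6, 8. The leftmost is syllable 1 (pok).
  → primary stress on syllable 1.

no: stays on 1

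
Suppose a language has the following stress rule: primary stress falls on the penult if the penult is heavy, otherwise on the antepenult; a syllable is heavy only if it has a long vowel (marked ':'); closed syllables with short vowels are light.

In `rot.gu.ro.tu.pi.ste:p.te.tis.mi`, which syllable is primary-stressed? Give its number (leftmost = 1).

Weights: 7 te L, 8 tis L, 9 mi L.
The penult (syllable 8, tis) is light, so stress falls on the antepenult (syllable 7, te).
Primary stress: syllable 7 → rot.gu.ro.tu.pi.ste:p.ˈte.tis.mi.

7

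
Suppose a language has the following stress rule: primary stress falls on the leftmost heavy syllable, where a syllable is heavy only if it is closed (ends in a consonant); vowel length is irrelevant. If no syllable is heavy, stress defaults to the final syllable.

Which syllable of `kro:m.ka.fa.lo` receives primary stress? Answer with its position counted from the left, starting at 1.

Weights: 1 kro:m H, 2 ka L, 3 fa L, 4 lo L.
Heavy syllables in the domain: 1. The leftmost is syllable 1 (kro:m).
Primary stress: syllable 1 → ˈkro:m.ka.fa.lo.

1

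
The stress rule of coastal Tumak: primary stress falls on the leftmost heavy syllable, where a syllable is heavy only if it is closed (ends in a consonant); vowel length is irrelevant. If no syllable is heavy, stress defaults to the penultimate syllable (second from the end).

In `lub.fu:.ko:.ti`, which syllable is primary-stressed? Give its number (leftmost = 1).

1

Weights: 1 lub H, 2 fu: L, 3 ko: L, 4 ti L.
Heavy syllables in the domain: 1. The leftmost is syllable 1 (lub).
Primary stress: syllable 1 → ˈlub.fu:.ko:.ti.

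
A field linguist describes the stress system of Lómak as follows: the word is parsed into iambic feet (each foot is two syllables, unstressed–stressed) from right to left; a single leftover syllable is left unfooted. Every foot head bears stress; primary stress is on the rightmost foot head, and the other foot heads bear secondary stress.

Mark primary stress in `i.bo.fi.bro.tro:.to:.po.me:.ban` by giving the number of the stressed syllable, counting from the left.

Parse right to left into iambic (σˈσ) feet: i (bo.ˈfi) (bro.ˈtro:) (to:.ˈpo) (me:.ˈban). Syllable 1 is left unfooted.
Foot heads (stressed positions): 3, 5, 7, 9.
End Rule Rightmost: primary stress on the rightmost head = syllable 9.
Primary stress: syllable 9 → i.bo.fi.bro.tro:.to:.po.me:.ˈban.

9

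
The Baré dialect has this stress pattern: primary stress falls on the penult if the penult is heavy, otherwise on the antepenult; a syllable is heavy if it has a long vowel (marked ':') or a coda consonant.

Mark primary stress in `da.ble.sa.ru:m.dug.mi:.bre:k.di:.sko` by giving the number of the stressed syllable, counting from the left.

8

Weights: 7 bre:k H, 8 di: H, 9 sko L.
The penult (syllable 8, di:) is heavy, so it takes stress.
Primary stress: syllable 8 → da.ble.sa.ru:m.dug.mi:.bre:k.ˈdi:.sko.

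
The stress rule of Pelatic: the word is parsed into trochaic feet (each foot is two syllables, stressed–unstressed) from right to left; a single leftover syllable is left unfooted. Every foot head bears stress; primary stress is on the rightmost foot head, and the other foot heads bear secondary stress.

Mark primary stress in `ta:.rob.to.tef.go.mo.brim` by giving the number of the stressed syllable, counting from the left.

6

Parse right to left into trochaic (ˈσσ) feet: ta: (ˈrob.to) (ˈtef.go) (ˈmo.brim). Syllable 1 is left unfooted.
Foot heads (stressed positions): 2, 4, 6.
End Rule Rightmost: primary stress on the rightmost head = syllable 6.
Primary stress: syllable 6 → ta:.rob.to.tef.go.ˈmo.brim.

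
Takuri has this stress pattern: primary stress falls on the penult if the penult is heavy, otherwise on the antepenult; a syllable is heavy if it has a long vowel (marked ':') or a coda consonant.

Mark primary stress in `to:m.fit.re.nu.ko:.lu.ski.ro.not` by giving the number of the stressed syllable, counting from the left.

7

Weights: 7 ski L, 8 ro L, 9 not H.
The penult (syllable 8, ro) is light, so stress falls on the antepenult (syllable 7, ski).
Primary stress: syllable 7 → to:m.fit.re.nu.ko:.lu.ˈski.ro.not.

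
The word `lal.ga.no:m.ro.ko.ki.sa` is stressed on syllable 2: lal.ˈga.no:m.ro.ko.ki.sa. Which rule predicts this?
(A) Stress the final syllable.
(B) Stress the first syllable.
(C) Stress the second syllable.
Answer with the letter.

C

Rule A → syllable 7 (observed: 2).
Rule B → syllable 1 (observed: 2).
Rule C → syllable 2 ✓.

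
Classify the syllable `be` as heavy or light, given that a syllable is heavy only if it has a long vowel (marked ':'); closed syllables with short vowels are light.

`be`: short vowel, open (no coda). Short vowel → light.

light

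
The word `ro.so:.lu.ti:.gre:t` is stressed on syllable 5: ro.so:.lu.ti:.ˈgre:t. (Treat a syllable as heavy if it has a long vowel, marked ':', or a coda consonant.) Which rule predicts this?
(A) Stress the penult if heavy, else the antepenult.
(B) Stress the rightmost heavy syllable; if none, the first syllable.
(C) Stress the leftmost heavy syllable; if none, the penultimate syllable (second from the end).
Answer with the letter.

Rule A → syllable 4 (observed: 5).
Rule B → syllable 5 ✓.
Rule C → syllable 2 (observed: 5).

B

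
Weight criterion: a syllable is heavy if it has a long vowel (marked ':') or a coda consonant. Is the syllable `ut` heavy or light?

heavy

`ut`: short vowel, closed (coda /t/). Closed → heavy.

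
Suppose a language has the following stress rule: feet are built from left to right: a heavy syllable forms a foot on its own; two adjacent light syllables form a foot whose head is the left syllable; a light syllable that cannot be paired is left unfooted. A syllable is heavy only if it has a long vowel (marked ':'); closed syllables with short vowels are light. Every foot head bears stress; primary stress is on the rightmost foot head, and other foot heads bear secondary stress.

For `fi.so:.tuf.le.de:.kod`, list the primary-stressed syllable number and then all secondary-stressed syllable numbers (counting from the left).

primary 5, secondary 2, 3

Weights: 1 fi L, 2 so: H, 3 tuf L, 4 le L, 5 de: H, 6 kod L.
Parse left to right (heavy = foot alone; LL = one foot; stranded L unfooted): fi (ˈso:) (ˈtuf.le) (ˈde:) kod.
Foot heads: 2, 3, 5.
Primary stress on the rightmost head = syllable 5.
Secondary stress on 2, 3: fi.ˌso:.ˌtuf.le.ˈde:.kod.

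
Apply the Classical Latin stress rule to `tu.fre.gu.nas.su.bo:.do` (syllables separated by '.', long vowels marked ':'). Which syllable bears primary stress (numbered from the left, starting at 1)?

6

Classical Latin: stress the penult if heavy (long vowel or closed), else the antepenult.
Weights: 5 su L, 6 bo: H, 7 do L.
The penult (syllable 6, bo:) is heavy, so it takes stress.
Stress on syllable 6: tu.fre.gu.nas.su.ˈbo:.do.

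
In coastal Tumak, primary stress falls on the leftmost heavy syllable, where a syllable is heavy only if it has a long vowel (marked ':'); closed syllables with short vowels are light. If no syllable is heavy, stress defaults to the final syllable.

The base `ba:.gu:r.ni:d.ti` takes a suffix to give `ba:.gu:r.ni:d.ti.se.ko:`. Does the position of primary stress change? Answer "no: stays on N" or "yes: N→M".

Base `ba:.gu:r.ni:d.ti` (4 syllables):
  Weights: 1 ba: H, 2 gu:r H, 3 ni:d H, 4 ti L.
  Heavy syllables in the domain: 1, 2, 3. The leftmost is syllable 1 (ba:).
  → primary stress on syllable 1.
Suffixed `ba:.gu:r.ni:d.ti.se.ko:` (6 syllables):
  Weights: 1 ba: H, 2 gu:r H, 3 ni:d H, 4 ti L, 5 se L, 6 ko: H.
  Heavy syllables in the domain: 1, 2, 3, 6. The leftmost is syllable 1 (ba:).
  → primary stress on syllable 1.

no: stays on 1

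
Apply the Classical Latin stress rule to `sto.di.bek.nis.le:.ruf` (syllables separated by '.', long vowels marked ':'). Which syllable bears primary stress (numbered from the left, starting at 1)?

5

Classical Latin: stress the penult if heavy (long vowel or closed), else the antepenult.
Weights: 4 nis H, 5 le: H, 6 ruf H.
The penult (syllable 5, le:) is heavy, so it takes stress.
Stress on syllable 5: sto.di.bek.nis.ˈle:.ruf.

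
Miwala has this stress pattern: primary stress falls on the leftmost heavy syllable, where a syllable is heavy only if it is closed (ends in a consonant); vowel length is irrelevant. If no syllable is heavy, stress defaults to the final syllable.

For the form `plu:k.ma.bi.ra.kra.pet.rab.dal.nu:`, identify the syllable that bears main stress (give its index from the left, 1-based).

1

Weights: 1 plu:k H, 2 ma L, 3 bi L, 4 ra L, 5 kra L, 6 pet H, 7 rab H, 8 dal H, 9 nu: L.
Heavy syllables in the domain: 1, 6, 7, 8. The leftmost is syllable 1 (plu:k).
Primary stress: syllable 1 → ˈplu:k.ma.bi.ra.kra.pet.rab.dal.nu:.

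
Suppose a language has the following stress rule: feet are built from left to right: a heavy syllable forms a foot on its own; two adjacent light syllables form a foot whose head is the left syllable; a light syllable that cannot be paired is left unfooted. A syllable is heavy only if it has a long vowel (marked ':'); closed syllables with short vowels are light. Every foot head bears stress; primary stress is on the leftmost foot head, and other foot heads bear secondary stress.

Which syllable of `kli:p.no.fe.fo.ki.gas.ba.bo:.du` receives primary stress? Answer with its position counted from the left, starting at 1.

Weights: 1 kli:p H, 2 no L, 3 fe L, 4 fo L, 5 ki L, 6 gas L, 7 ba L, 8 bo: H, 9 du L.
Parse left to right (heavy = foot alone; LL = one foot; stranded L unfooted): (ˈkli:p) (ˈno.fe) (ˈfo.ki) (ˈgas.ba) (ˈbo:) du.
Foot heads: 1, 2, 4, 6, 8.
Primary stress on the leftmost head = syllable 1.
Primary stress: syllable 1 → ˈkli:p.no.fe.fo.ki.gas.ba.bo:.du.

1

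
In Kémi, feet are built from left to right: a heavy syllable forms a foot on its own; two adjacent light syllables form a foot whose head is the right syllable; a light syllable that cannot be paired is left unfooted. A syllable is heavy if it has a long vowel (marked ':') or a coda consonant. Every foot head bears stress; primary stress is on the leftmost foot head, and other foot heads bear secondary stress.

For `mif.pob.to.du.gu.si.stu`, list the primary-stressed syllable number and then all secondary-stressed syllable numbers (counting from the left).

primary 1, secondary 2, 4, 6

Weights: 1 mif H, 2 pob H, 3 to L, 4 du L, 5 gu L, 6 si L, 7 stu L.
Parse left to right (heavy = foot alone; LL = one foot; stranded L unfooted): (ˈmif) (ˈpob) (to.ˈdu) (gu.ˈsi) stu.
Foot heads: 1, 2, 4, 6.
Primary stress on the leftmost head = syllable 1.
Secondary stress on 2, 4, 6: ˈmif.ˌpob.to.ˌdu.gu.ˌsi.stu.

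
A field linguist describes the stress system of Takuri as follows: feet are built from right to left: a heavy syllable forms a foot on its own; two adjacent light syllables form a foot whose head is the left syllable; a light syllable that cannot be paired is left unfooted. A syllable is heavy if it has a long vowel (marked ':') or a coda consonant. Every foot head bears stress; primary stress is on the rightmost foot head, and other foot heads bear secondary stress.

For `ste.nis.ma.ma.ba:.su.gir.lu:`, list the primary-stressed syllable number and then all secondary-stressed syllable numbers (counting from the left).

Weights: 1 ste L, 2 nis H, 3 ma L, 4 ma L, 5 ba: H, 6 su L, 7 gir H, 8 lu: H.
Parse right to left (heavy = foot alone; LL = one foot; stranded L unfooted): ste (ˈnis) (ˈma.ma) (ˈba:) su (ˈgir) (ˈlu:).
Foot heads: 2, 3, 5, 7, 8.
Primary stress on the rightmost head = syllable 8.
Secondary stress on 2, 3, 5, 7: ste.ˌnis.ˌma.ma.ˌba:.su.ˌgir.ˈlu:.

primary 8, secondary 2, 3, 5, 7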